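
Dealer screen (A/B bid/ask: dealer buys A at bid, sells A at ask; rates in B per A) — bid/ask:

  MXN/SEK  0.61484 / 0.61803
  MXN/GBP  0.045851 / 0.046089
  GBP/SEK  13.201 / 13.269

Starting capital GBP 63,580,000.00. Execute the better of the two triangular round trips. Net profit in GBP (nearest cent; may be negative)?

Best loop GBP → MXN → SEK → GBP:
GBP 63,580,000.00 ÷ 0.046089 (buy MXN at ask) = MXN 1,379,504,871.01
MXN 1,379,504,871.01 × 0.61484 (sell MXN at bid) = SEK 848,174,774.89
SEK 848,174,774.89 ÷ 13.269 (buy GBP at ask) = GBP 63,921,529.50

Net profit: GBP 341,529.50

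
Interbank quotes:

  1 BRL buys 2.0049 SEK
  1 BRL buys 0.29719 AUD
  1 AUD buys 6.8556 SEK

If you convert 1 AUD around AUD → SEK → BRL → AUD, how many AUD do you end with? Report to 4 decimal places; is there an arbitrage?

Around AUD → SEK → BRL → AUD: 1 × 6.8556 ÷ 2.0049 × 0.29719 = 1.016218
Product > 1; profitable direction is AUD → SEK → BRL → AUD.

1.0162 (arbitrage exists)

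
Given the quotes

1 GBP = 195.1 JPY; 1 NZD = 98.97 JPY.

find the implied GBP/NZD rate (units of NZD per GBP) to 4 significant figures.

GBP/NZD = 1.971

1 GBP × 195.1 = 195.1 JPY
195.1 JPY ÷ 98.97 = 1.9713 NZD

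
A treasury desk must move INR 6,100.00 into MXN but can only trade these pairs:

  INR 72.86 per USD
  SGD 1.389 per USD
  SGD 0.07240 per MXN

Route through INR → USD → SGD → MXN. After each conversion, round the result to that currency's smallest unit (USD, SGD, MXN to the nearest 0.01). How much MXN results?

MXN 1,606.22

INR 6,100.00 ÷ 72.86 = USD 83.72
USD 83.72 × 1.389 = SGD 116.29
SGD 116.29 ÷ 0.07240 = MXN 1,606.22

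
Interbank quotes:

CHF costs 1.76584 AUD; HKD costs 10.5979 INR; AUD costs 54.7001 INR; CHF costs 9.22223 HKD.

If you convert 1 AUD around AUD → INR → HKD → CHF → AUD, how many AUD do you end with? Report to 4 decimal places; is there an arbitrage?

0.9883 (arbitrage exists)

Around AUD → INR → HKD → CHF → AUD: 1 × 54.7001 ÷ 10.5979 ÷ 9.22223 × 1.76584 = 0.988288
Product < 1; profitable direction is AUD → CHF → HKD → INR → AUD.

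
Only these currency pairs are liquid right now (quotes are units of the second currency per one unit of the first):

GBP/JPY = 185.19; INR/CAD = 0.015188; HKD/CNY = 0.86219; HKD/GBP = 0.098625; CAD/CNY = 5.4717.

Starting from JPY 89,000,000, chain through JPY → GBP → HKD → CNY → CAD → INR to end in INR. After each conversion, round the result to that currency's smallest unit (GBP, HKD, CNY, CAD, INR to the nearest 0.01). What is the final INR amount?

INR 50,555,169.21

JPY 89,000,000 ÷ 185.19 = GBP 480,587.50
GBP 480,587.50 ÷ 0.098625 = HKD 4,872,877.06
HKD 4,872,877.06 × 0.86219 = CNY 4,201,345.87
CNY 4,201,345.87 ÷ 5.4717 = CAD 767,831.91
CAD 767,831.91 ÷ 0.015188 = INR 50,555,169.21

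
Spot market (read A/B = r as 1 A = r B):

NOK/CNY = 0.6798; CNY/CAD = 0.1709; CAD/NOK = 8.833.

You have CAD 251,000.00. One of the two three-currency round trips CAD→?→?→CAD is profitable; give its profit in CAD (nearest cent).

Profitable loop is CAD → NOK → CNY → CAD:
CAD 251,000.00 × 8.833 = NOK 2,217,083.00
NOK 2,217,083.00 × 0.6798 = CNY 1,507,173.02
CNY 1,507,173.02 × 0.1709 = CAD 257,575.87
Profit = CAD 257,575.87 − CAD 251,000.00

Profit: CAD 6,575.87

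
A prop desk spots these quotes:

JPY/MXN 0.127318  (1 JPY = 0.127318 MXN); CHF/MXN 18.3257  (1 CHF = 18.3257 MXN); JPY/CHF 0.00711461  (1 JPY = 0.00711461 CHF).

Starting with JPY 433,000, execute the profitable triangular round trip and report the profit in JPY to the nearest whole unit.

Profit: JPY 10,414

Profitable loop is JPY → CHF → MXN → JPY:
JPY 433,000 × 0.00711461 = CHF 3,080.63
CHF 3,080.63 × 18.3257 = MXN 56,454.63
MXN 56,454.63 ÷ 0.127318 = JPY 443,414
Profit = JPY 443,414 − JPY 433,000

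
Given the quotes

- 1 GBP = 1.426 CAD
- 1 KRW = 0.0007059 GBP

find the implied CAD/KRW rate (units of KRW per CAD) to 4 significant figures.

CAD/KRW = 993.4

1 CAD ÷ 1.426 = 0.701262 GBP
0.701262 GBP ÷ 0.0007059 = 993.43 KRW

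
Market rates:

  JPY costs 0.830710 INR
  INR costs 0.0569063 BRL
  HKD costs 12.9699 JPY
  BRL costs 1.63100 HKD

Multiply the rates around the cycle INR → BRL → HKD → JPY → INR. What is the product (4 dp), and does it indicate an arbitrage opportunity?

1.0000 (no arbitrage)

Around INR → BRL → HKD → JPY → INR: 1 × 0.0569063 × 1.63100 × 12.9699 × 0.830710 = 1.000001
Product ≈ 1 (deviation 0.000%, within rounding noise).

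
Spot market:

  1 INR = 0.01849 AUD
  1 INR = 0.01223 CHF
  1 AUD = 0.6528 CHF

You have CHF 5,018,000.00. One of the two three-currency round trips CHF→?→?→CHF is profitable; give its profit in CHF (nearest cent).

Profitable loop is CHF → AUD → INR → CHF:
CHF 5,018,000.00 ÷ 0.6528 = AUD 7,686,887.25
AUD 7,686,887.25 ÷ 0.01849 = INR 415,732,139.26
INR 415,732,139.26 × 0.01223 = CHF 5,084,404.06
Profit = CHF 5,084,404.06 − CHF 5,018,000.00

Profit: CHF 66,404.06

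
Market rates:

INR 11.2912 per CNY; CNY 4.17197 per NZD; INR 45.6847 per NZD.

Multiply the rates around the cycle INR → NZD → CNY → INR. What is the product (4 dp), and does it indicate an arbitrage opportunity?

1.0311 (arbitrage exists)

Around INR → NZD → CNY → INR: 1 ÷ 45.6847 × 4.17197 × 11.2912 = 1.031123
Product > 1; profitable direction is INR → NZD → CNY → INR.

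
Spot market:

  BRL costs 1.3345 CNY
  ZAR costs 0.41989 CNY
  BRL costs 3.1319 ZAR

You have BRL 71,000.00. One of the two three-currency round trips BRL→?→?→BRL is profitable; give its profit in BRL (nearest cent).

Profitable loop is BRL → CNY → ZAR → BRL:
BRL 71,000.00 × 1.3345 = CNY 94,749.50
CNY 94,749.50 ÷ 0.41989 = ZAR 225,653.15
ZAR 225,653.15 ÷ 3.1319 = BRL 72,049.92
Profit = BRL 72,049.92 − BRL 71,000.00

Profit: BRL 1,049.92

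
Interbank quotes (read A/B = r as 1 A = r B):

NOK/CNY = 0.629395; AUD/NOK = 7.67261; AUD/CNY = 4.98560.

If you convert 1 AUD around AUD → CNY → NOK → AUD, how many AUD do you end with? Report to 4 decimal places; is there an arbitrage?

1.0324 (arbitrage exists)

Around AUD → CNY → NOK → AUD: 1 × 4.98560 ÷ 0.629395 ÷ 7.67261 = 1.032407
Product > 1; profitable direction is AUD → CNY → NOK → AUD.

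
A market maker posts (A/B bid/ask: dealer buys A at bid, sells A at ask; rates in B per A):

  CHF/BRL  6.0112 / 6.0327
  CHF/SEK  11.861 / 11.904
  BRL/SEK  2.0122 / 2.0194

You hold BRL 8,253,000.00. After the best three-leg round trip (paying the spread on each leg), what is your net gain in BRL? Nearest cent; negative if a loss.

Best loop BRL → SEK → CHF → BRL:
BRL 8,253,000.00 × 2.0122 (sell BRL at bid) = SEK 16,606,686.60
SEK 16,606,686.60 ÷ 11.904 (buy CHF at ask) = CHF 1,395,050.96
CHF 1,395,050.96 × 6.0112 (sell CHF at bid) = BRL 8,385,930.32

Net profit: BRL 132,930.32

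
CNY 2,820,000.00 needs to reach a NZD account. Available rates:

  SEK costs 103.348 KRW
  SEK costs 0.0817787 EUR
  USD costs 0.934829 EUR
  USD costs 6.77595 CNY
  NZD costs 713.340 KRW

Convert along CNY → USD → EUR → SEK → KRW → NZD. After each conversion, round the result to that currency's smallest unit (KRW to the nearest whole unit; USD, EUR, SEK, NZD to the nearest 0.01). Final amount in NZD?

CNY 2,820,000.00 ÷ 6.77595 = USD 416,177.81
USD 416,177.81 × 0.934829 = EUR 389,055.09
EUR 389,055.09 ÷ 0.0817787 = SEK 4,757,413.48
SEK 4,757,413.48 × 103.348 = KRW 491,669,168
KRW 491,669,168 ÷ 713.340 = NZD 689,249.40

NZD 689,249.40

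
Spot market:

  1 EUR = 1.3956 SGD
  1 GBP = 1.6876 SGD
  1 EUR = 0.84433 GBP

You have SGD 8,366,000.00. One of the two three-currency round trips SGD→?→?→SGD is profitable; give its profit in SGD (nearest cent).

Profit: SGD 175,588.34

Profitable loop is SGD → EUR → GBP → SGD:
SGD 8,366,000.00 ÷ 1.3956 = EUR 5,994,554.31
EUR 5,994,554.31 × 0.84433 = GBP 5,061,382.04
GBP 5,061,382.04 × 1.6876 = SGD 8,541,588.34
Profit = SGD 8,541,588.34 − SGD 8,366,000.00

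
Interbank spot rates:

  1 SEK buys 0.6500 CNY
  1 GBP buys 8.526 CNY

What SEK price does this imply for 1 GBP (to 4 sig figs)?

GBP/SEK = 13.12

1 GBP × 8.526 = 8.526 CNY
8.526 CNY ÷ 0.6500 = 13.1169 SEK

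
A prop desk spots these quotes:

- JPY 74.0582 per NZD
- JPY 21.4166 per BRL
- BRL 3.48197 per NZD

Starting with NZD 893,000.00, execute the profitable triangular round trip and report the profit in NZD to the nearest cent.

Profit: NZD 6,194.95

Profitable loop is NZD → BRL → JPY → NZD:
NZD 893,000.00 × 3.48197 = BRL 3,109,399.21
BRL 3,109,399.21 × 21.4166 = JPY 66,592,759
JPY 66,592,759 ÷ 74.0582 = NZD 899,194.95
Profit = NZD 899,194.95 − NZD 893,000.00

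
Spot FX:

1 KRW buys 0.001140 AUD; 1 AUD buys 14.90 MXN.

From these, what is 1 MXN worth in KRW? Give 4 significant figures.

MXN/KRW = 58.87

1 MXN ÷ 14.90 = 0.0671141 AUD
0.0671141 AUD ÷ 0.001140 = 58.872 KRW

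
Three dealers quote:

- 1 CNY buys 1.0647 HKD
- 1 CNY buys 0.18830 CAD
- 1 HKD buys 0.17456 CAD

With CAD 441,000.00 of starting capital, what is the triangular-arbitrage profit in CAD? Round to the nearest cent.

Profit: CAD 5,803.87

Profitable loop is CAD → HKD → CNY → CAD:
CAD 441,000.00 ÷ 0.17456 = HKD 2,526,351.97
HKD 2,526,351.97 ÷ 1.0647 = CNY 2,372,829.88
CNY 2,372,829.88 × 0.18830 = CAD 446,803.87
Profit = CAD 446,803.87 − CAD 441,000.00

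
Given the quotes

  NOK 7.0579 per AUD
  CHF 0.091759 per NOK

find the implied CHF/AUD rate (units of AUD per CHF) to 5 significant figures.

CHF/AUD = 1.5441

1 CHF ÷ 0.091759 = 10.8981 NOK
10.8981 NOK ÷ 7.0579 = 1.5441 AUD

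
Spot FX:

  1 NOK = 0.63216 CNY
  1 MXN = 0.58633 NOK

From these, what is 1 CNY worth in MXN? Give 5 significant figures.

1 CNY ÷ 0.63216 = 1.58188 NOK
1.58188 NOK ÷ 0.58633 = 2.69793 MXN

CNY/MXN = 2.6979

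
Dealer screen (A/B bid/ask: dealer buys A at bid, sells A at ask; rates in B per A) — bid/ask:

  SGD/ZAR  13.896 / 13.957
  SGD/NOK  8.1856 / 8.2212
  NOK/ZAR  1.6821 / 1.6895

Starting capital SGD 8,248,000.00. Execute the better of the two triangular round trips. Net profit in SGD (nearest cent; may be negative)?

Best loop SGD → ZAR → NOK → SGD:
SGD 8,248,000.00 × 13.896 (sell SGD at bid) = ZAR 114,614,208.00
ZAR 114,614,208.00 ÷ 1.6895 (buy NOK at ask) = NOK 67,839,128.74
NOK 67,839,128.74 ÷ 8.2212 (buy SGD at ask) = SGD 8,251,730.74

Net profit: SGD 3,730.74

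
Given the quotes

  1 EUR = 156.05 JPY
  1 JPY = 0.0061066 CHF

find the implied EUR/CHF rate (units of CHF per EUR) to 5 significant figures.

EUR/CHF = 0.95293

1 EUR × 156.05 = 156.05 JPY
156.05 JPY × 0.0061066 = 0.952935 CHF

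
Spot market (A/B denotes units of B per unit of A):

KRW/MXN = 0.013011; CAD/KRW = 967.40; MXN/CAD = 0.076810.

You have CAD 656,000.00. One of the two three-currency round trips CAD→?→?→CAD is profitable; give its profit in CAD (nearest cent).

Profitable loop is CAD → MXN → KRW → CAD:
CAD 656,000.00 ÷ 0.076810 = MXN 8,540,554.62
MXN 8,540,554.62 ÷ 0.013011 = KRW 656,410,316
KRW 656,410,316 ÷ 967.40 = CAD 678,530.41
Profit = CAD 678,530.41 − CAD 656,000.00

Profit: CAD 22,530.41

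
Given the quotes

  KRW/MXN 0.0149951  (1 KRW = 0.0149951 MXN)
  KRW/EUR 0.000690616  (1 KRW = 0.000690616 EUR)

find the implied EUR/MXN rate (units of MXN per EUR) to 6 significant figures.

1 EUR ÷ 0.000690616 = 1447.98 KRW
1447.98 KRW × 0.0149951 = 21.7126 MXN

EUR/MXN = 21.7126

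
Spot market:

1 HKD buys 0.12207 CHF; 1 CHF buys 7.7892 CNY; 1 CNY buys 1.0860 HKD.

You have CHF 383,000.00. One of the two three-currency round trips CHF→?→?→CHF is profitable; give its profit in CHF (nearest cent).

Profitable loop is CHF → CNY → HKD → CHF:
CHF 383,000.00 × 7.7892 = CNY 2,983,263.60
CNY 2,983,263.60 × 1.0860 = HKD 3,239,824.27
HKD 3,239,824.27 × 0.12207 = CHF 395,485.35
Profit = CHF 395,485.35 − CHF 383,000.00

Profit: CHF 12,485.35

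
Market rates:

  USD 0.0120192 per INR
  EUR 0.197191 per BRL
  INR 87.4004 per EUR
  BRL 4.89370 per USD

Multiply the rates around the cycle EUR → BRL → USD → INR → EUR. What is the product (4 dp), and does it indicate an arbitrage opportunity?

0.9865 (arbitrage exists)

Around EUR → BRL → USD → INR → EUR: 1 ÷ 0.197191 ÷ 4.89370 ÷ 0.0120192 ÷ 87.4004 = 0.986476
Product < 1; profitable direction is EUR → INR → USD → BRL → EUR.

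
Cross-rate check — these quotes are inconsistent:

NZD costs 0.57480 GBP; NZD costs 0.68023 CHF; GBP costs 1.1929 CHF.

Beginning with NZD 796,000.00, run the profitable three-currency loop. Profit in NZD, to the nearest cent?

Profitable loop is NZD → GBP → CHF → NZD:
NZD 796,000.00 × 0.57480 = GBP 457,540.80
GBP 457,540.80 × 1.1929 = CHF 545,800.42
CHF 545,800.42 ÷ 0.68023 = NZD 802,376.28
Profit = NZD 802,376.28 − NZD 796,000.00

Profit: NZD 6,376.28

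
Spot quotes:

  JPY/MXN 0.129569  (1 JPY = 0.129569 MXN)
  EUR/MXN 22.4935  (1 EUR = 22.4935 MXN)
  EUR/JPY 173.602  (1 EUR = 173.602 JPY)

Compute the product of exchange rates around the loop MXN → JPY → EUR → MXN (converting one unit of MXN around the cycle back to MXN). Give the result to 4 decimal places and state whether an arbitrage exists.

1.0000 (no arbitrage)

Around MXN → JPY → EUR → MXN: 1 ÷ 0.129569 ÷ 173.602 × 22.4935 = 1.000003
Product ≈ 1 (deviation 0.000%, within rounding noise).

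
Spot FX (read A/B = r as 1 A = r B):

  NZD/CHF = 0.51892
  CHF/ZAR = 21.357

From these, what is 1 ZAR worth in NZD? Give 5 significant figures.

ZAR/NZD = 0.090232

1 ZAR ÷ 21.357 = 0.0468231 CHF
0.0468231 CHF ÷ 0.51892 = 0.0902317 NZD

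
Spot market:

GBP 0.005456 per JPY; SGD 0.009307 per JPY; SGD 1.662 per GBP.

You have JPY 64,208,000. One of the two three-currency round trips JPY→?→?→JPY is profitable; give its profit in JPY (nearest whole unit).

Profitable loop is JPY → SGD → GBP → JPY:
JPY 64,208,000 × 0.009307 = SGD 597,583.86
SGD 597,583.86 ÷ 1.662 = GBP 359,557.07
GBP 359,557.07 ÷ 0.005456 = JPY 65,901,223
Profit = JPY 65,901,223 − JPY 64,208,000

Profit: JPY 1,693,223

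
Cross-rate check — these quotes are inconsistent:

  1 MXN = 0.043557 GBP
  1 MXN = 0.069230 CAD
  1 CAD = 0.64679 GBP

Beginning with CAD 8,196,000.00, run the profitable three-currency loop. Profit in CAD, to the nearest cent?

Profit: CAD 229,615.14

Profitable loop is CAD → GBP → MXN → CAD:
CAD 8,196,000.00 × 0.64679 = GBP 5,301,090.84
GBP 5,301,090.84 ÷ 0.043557 = MXN 121,704,682.14
MXN 121,704,682.14 × 0.069230 = CAD 8,425,615.14
Profit = CAD 8,425,615.14 − CAD 8,196,000.00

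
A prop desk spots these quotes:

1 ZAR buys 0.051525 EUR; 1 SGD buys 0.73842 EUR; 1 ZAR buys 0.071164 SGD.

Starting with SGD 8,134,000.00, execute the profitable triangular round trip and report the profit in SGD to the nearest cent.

Profitable loop is SGD → EUR → ZAR → SGD:
SGD 8,134,000.00 × 0.73842 = EUR 6,006,308.28
EUR 6,006,308.28 ÷ 0.051525 = ZAR 116,570,757.50
ZAR 116,570,757.50 × 0.071164 = SGD 8,295,641.39
Profit = SGD 8,295,641.39 − SGD 8,134,000.00

Profit: SGD 161,641.39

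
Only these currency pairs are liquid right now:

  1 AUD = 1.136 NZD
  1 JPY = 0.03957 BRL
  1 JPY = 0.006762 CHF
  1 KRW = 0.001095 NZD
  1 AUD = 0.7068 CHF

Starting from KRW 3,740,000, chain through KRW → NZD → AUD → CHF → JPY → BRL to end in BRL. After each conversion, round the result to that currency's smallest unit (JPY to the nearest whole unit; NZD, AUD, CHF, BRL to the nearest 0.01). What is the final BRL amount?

BRL 14,910.61

KRW 3,740,000 × 0.001095 = NZD 4,095.30
NZD 4,095.30 ÷ 1.136 = AUD 3,605.02
AUD 3,605.02 × 0.7068 = CHF 2,548.03
CHF 2,548.03 ÷ 0.006762 = JPY 376,816
JPY 376,816 × 0.03957 = BRL 14,910.61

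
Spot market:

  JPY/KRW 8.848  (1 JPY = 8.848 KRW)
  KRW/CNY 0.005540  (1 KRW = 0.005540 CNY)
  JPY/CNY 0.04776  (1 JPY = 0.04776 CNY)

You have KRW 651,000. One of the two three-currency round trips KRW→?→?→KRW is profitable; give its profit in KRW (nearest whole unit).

Profit: KRW 17,146

Profitable loop is KRW → CNY → JPY → KRW:
KRW 651,000 × 0.005540 = CNY 3,606.54
CNY 3,606.54 ÷ 0.04776 = JPY 75,514
JPY 75,514 × 8.848 = KRW 668,146
Profit = KRW 668,146 − KRW 651,000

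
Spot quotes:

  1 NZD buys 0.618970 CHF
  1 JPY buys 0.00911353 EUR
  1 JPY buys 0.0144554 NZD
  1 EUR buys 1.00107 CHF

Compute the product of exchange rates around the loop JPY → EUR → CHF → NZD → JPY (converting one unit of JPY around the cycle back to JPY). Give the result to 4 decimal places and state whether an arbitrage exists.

1.0197 (arbitrage exists)

Around JPY → EUR → CHF → NZD → JPY: 1 × 0.00911353 × 1.00107 ÷ 0.618970 ÷ 0.0144554 = 1.019651
Product > 1; profitable direction is JPY → EUR → CHF → NZD → JPY.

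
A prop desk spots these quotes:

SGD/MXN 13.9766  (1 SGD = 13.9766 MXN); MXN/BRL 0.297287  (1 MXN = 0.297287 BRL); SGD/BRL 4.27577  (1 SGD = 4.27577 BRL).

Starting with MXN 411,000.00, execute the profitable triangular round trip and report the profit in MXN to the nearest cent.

Profit: MXN 11,939.94

Profitable loop is MXN → SGD → BRL → MXN:
MXN 411,000.00 ÷ 13.9766 = SGD 29,406.29
SGD 29,406.29 × 4.27577 = BRL 125,734.55
BRL 125,734.55 ÷ 0.297287 = MXN 422,939.94
Profit = MXN 422,939.94 − MXN 411,000.00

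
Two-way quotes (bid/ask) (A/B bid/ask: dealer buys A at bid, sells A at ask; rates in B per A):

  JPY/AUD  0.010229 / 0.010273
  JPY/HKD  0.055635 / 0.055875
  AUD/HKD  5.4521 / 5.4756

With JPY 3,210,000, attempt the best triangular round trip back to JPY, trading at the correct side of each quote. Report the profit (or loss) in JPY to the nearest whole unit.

Net result: JPY -6,059 (no profitable arbitrage after spreads)

Best loop JPY → AUD → HKD → JPY:
JPY 3,210,000 × 0.010229 (sell JPY at bid) = AUD 32,835.09
AUD 32,835.09 × 5.4521 (sell AUD at bid) = HKD 179,020.19
HKD 179,020.19 ÷ 0.055875 (buy JPY at ask) = JPY 3,203,941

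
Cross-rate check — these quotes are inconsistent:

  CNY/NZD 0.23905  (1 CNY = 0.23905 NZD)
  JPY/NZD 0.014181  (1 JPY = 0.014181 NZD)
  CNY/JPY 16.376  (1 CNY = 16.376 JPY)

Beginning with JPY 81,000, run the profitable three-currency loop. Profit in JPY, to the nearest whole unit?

Profitable loop is JPY → CNY → NZD → JPY:
JPY 81,000 ÷ 16.376 = CNY 4,946.26
CNY 4,946.26 × 0.23905 = NZD 1,182.40
NZD 1,182.40 ÷ 0.014181 = JPY 83,379
Profit = JPY 83,379 − JPY 81,000

Profit: JPY 2,379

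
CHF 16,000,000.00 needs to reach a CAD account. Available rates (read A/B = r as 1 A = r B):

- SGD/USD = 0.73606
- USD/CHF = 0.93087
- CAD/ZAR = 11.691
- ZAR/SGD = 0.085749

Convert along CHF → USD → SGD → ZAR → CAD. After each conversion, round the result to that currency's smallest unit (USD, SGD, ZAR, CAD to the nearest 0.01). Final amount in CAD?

CAD 23,293,621.09

CHF 16,000,000.00 ÷ 0.93087 = USD 17,188,221.77
USD 17,188,221.77 ÷ 0.73606 = SGD 23,351,658.52
SGD 23,351,658.52 ÷ 0.085749 = ZAR 272,325,724.15
ZAR 272,325,724.15 ÷ 11.691 = CAD 23,293,621.09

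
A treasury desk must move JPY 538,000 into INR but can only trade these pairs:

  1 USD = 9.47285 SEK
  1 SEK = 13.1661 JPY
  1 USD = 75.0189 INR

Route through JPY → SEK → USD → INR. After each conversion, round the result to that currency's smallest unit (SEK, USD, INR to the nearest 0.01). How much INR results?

JPY 538,000 ÷ 13.1661 = SEK 40,862.52
SEK 40,862.52 ÷ 9.47285 = USD 4,313.65
USD 4,313.65 × 75.0189 = INR 323,605.28

INR 323,605.28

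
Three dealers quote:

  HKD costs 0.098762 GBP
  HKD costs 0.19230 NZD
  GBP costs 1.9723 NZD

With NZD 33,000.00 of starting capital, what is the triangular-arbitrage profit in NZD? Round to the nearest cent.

Profit: NZD 427.01

Profitable loop is NZD → HKD → GBP → NZD:
NZD 33,000.00 ÷ 0.19230 = HKD 171,606.86
HKD 171,606.86 × 0.098762 = GBP 16,948.24
GBP 16,948.24 × 1.9723 = NZD 33,427.01
Profit = NZD 33,427.01 − NZD 33,000.00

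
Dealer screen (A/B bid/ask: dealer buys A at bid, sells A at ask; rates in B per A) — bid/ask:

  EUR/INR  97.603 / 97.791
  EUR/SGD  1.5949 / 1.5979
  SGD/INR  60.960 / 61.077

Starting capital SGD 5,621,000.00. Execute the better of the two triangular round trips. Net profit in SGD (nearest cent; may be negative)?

Best loop SGD → EUR → INR → SGD:
SGD 5,621,000.00 ÷ 1.5979 (buy EUR at ask) = EUR 3,517,742.04
EUR 3,517,742.04 × 97.603 (sell EUR at bid) = INR 343,342,175.98
INR 343,342,175.98 ÷ 61.077 (buy SGD at ask) = SGD 5,621,464.32

Net profit: SGD 464.32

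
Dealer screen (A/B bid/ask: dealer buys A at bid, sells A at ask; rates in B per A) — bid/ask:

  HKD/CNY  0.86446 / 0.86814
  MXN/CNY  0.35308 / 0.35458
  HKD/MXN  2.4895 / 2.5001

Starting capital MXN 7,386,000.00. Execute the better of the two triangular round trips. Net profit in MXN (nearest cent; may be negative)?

Net profit: MXN 92,332.74

Best loop MXN → CNY → HKD → MXN:
MXN 7,386,000.00 × 0.35308 (sell MXN at bid) = CNY 2,607,848.88
CNY 2,607,848.88 ÷ 0.86814 (buy HKD at ask) = HKD 3,003,949.69
HKD 3,003,949.69 × 2.4895 (sell HKD at bid) = MXN 7,478,332.74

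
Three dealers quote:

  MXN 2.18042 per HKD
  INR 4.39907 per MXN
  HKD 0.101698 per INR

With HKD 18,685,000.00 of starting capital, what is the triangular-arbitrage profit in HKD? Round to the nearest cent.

Profitable loop is HKD → INR → MXN → HKD:
HKD 18,685,000.00 ÷ 0.101698 = INR 183,730,260.18
INR 183,730,260.18 ÷ 4.39907 = MXN 41,765,705.07
MXN 41,765,705.07 ÷ 2.18042 = HKD 19,154,889.91
Profit = HKD 19,154,889.91 − HKD 18,685,000.00

Profit: HKD 469,889.91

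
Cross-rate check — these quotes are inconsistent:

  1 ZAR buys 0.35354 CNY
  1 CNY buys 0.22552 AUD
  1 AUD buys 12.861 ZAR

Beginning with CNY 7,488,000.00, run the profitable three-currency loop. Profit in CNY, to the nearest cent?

Profitable loop is CNY → AUD → ZAR → CNY:
CNY 7,488,000.00 × 0.22552 = AUD 1,688,693.76
AUD 1,688,693.76 × 12.861 = ZAR 21,718,290.45
ZAR 21,718,290.45 × 0.35354 = CNY 7,678,284.40
Profit = CNY 7,678,284.40 − CNY 7,488,000.00

Profit: CNY 190,284.40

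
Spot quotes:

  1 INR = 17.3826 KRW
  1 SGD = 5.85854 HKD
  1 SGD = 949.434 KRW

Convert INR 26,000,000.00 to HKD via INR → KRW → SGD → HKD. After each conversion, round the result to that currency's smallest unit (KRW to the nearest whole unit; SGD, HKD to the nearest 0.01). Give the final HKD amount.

INR 26,000,000.00 × 17.3826 = KRW 451,947,600
KRW 451,947,600 ÷ 949.434 = SGD 476,017.92
SGD 476,017.92 × 5.85854 = HKD 2,788,770.03

HKD 2,788,770.03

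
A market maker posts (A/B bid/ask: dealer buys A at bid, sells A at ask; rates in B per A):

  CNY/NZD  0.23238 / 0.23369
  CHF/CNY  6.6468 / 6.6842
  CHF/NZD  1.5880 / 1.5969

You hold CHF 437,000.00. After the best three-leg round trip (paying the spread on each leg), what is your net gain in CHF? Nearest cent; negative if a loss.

Net profit: CHF 7,265.28

Best loop CHF → NZD → CNY → CHF:
CHF 437,000.00 × 1.5880 (sell CHF at bid) = NZD 693,956.00
NZD 693,956.00 ÷ 0.23369 (buy CNY at ask) = CNY 2,969,557.96
CNY 2,969,557.96 ÷ 6.6842 (buy CHF at ask) = CHF 444,265.28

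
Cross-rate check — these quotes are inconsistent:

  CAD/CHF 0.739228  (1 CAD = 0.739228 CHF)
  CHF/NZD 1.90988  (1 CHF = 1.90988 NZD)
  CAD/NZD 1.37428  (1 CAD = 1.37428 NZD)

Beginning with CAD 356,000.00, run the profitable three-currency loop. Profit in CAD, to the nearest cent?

Profit: CAD 9,728.88

Profitable loop is CAD → CHF → NZD → CAD:
CAD 356,000.00 × 0.739228 = CHF 263,165.17
CHF 263,165.17 × 1.90988 = NZD 502,613.89
NZD 502,613.89 ÷ 1.37428 = CAD 365,728.88
Profit = CAD 365,728.88 − CAD 356,000.00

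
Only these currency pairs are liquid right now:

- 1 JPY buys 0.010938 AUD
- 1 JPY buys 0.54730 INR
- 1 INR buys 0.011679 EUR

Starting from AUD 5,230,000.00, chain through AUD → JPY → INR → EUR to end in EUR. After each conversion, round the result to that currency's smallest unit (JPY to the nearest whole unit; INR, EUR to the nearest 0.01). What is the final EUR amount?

AUD 5,230,000.00 ÷ 0.010938 = JPY 478,149,570
JPY 478,149,570 × 0.54730 = INR 261,691,259.66
INR 261,691,259.66 × 0.011679 = EUR 3,056,292.22

EUR 3,056,292.22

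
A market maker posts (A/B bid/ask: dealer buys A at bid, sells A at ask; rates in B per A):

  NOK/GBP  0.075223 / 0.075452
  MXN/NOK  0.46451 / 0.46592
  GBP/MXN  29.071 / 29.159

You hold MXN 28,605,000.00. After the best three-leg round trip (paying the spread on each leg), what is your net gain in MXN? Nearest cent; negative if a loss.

Net profit: MXN 451,790.42

Best loop MXN → NOK → GBP → MXN:
MXN 28,605,000.00 × 0.46451 (sell MXN at bid) = NOK 13,287,308.55
NOK 13,287,308.55 × 0.075223 (sell NOK at bid) = GBP 999,511.21
GBP 999,511.21 × 29.071 (sell GBP at bid) = MXN 29,056,790.42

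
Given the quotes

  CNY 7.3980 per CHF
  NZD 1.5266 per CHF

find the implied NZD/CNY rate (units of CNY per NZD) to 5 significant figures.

1 NZD ÷ 1.5266 = 0.65505 CHF
0.65505 CHF × 7.3980 = 4.84606 CNY

NZD/CNY = 4.8461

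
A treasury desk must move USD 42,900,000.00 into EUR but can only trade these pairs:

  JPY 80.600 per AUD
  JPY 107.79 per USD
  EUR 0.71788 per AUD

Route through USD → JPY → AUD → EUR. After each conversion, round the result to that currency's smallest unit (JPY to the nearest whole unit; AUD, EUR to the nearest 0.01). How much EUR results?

EUR 41,186,280.83

USD 42,900,000.00 × 107.79 = JPY 4,624,191,000
JPY 4,624,191,000 ÷ 80.600 = AUD 57,372,096.77
AUD 57,372,096.77 × 0.71788 = EUR 41,186,280.83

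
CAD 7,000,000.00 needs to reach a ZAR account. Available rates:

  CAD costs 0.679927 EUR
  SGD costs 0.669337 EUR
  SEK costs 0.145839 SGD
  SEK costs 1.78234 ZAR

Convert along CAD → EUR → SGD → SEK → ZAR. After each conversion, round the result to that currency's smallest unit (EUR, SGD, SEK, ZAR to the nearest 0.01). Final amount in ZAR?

ZAR 86,902,520.12

CAD 7,000,000.00 × 0.679927 = EUR 4,759,489.00
EUR 4,759,489.00 ÷ 0.669337 = SGD 7,110,751.39
SGD 7,110,751.39 ÷ 0.145839 = SEK 48,757,543.52
SEK 48,757,543.52 × 1.78234 = ZAR 86,902,520.12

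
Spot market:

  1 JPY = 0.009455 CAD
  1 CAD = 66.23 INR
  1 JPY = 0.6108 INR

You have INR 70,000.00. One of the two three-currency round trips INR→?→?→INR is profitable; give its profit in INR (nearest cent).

Profitable loop is INR → JPY → CAD → INR:
INR 70,000.00 ÷ 0.6108 = JPY 114,604
JPY 114,604 × 0.009455 = CAD 1,083.58
CAD 1,083.58 × 66.23 = INR 71,765.43
Profit = INR 71,765.43 − INR 70,000.00

Profit: INR 1,765.43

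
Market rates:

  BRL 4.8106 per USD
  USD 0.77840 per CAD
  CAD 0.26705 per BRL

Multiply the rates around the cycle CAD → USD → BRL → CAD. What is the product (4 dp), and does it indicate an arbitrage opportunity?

Around CAD → USD → BRL → CAD: 1 × 0.77840 × 4.8106 × 0.26705 = 0.999988
Product ≈ 1 (deviation 0.001%, within rounding noise).

1.0000 (no arbitrage)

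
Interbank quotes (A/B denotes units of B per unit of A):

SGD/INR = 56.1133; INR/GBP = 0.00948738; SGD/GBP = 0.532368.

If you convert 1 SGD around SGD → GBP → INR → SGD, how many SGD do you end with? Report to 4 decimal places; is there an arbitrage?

1.0000 (no arbitrage)

Around SGD → GBP → INR → SGD: 1 × 0.532368 ÷ 0.00948738 ÷ 56.1133 = 1.000000
Product ≈ 1 (deviation 0.000%, within rounding noise).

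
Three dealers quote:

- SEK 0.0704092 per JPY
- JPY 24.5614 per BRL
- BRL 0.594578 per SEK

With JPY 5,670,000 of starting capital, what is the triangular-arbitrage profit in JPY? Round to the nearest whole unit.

Profitable loop is JPY → SEK → BRL → JPY:
JPY 5,670,000 × 0.0704092 = SEK 399,220.16
SEK 399,220.16 × 0.594578 = BRL 237,367.53
BRL 237,367.53 × 24.5614 = JPY 5,830,079
Profit = JPY 5,830,079 − JPY 5,670,000

Profit: JPY 160,079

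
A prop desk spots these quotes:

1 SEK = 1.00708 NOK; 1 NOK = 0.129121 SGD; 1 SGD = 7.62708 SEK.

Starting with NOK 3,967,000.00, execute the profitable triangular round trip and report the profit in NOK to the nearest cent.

Profit: NOK 32,843.94

Profitable loop is NOK → SEK → SGD → NOK:
NOK 3,967,000.00 ÷ 1.00708 = SEK 3,939,111.09
SEK 3,939,111.09 ÷ 7.62708 = SGD 516,463.85
SGD 516,463.85 ÷ 0.129121 = NOK 3,999,843.94
Profit = NOK 3,999,843.94 − NOK 3,967,000.00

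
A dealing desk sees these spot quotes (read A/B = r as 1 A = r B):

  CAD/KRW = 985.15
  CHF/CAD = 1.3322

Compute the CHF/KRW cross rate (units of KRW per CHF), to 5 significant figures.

1 CHF × 1.3322 = 1.3322 CAD
1.3322 CAD × 985.15 = 1312.42 KRW

CHF/KRW = 1312.4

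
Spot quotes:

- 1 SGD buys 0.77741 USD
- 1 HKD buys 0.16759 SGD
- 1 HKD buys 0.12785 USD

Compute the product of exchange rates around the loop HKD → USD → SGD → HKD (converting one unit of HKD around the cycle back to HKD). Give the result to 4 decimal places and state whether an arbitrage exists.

Around HKD → USD → SGD → HKD: 1 × 0.12785 ÷ 0.77741 ÷ 0.16759 = 0.981302
Product < 1; profitable direction is HKD → SGD → USD → HKD.

0.9813 (arbitrage exists)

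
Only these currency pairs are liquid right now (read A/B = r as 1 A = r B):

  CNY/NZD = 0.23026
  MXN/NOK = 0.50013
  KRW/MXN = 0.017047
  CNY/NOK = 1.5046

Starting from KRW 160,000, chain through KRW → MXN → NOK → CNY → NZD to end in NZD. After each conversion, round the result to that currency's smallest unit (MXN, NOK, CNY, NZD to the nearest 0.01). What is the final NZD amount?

NZD 208.76

KRW 160,000 × 0.017047 = MXN 2,727.52
MXN 2,727.52 × 0.50013 = NOK 1,364.11
NOK 1,364.11 ÷ 1.5046 = CNY 906.63
CNY 906.63 × 0.23026 = NZD 208.76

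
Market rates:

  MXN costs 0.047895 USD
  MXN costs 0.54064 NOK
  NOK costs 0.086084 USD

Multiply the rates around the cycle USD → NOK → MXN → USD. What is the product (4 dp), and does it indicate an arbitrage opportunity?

Around USD → NOK → MXN → USD: 1 ÷ 0.086084 ÷ 0.54064 × 0.047895 = 1.029105
Product > 1; profitable direction is USD → NOK → MXN → USD.

1.0291 (arbitrage exists)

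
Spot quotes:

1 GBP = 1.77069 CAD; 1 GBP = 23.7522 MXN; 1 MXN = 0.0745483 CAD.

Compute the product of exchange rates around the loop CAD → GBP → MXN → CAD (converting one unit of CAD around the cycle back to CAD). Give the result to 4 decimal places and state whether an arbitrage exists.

Around CAD → GBP → MXN → CAD: 1 ÷ 1.77069 × 23.7522 × 0.0745483 = 0.999998
Product ≈ 1 (deviation 0.000%, within rounding noise).

1.0000 (no arbitrage)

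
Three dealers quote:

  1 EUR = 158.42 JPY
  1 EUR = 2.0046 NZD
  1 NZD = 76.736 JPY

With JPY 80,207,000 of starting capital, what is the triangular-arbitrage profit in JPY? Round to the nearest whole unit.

Profitable loop is JPY → NZD → EUR → JPY:
JPY 80,207,000 ÷ 76.736 = NZD 1,045,233.01
NZD 1,045,233.01 ÷ 2.0046 = EUR 521,417.24
EUR 521,417.24 × 158.42 = JPY 82,602,920
Profit = JPY 82,602,920 − JPY 80,207,000

Profit: JPY 2,395,920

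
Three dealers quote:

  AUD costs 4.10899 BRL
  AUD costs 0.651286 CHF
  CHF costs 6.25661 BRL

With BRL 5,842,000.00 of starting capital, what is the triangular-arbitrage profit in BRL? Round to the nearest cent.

Profitable loop is BRL → CHF → AUD → BRL:
BRL 5,842,000.00 ÷ 6.25661 = CHF 933,732.48
CHF 933,732.48 ÷ 0.651286 = AUD 1,433,675.04
AUD 1,433,675.04 × 4.10899 = BRL 5,890,956.42
Profit = BRL 5,890,956.42 − BRL 5,842,000.00

Profit: BRL 48,956.42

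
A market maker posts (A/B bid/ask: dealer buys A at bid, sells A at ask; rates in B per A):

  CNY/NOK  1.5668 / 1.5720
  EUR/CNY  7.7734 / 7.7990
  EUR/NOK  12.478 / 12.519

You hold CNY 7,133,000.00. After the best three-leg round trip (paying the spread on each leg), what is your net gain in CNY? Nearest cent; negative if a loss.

Best loop CNY → EUR → NOK → CNY:
CNY 7,133,000.00 ÷ 7.7990 (buy EUR at ask) = EUR 914,604.44
EUR 914,604.44 × 12.478 (sell EUR at bid) = NOK 11,412,434.16
NOK 11,412,434.16 ÷ 1.5720 (buy CNY at ask) = CNY 7,259,818.17

Net profit: CNY 126,818.17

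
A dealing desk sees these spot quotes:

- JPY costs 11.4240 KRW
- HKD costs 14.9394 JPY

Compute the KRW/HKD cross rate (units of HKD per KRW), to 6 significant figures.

KRW/HKD = 0.00585934

1 KRW ÷ 11.4240 = 0.087535 JPY
0.087535 JPY ÷ 14.9394 = 0.00585934 HKD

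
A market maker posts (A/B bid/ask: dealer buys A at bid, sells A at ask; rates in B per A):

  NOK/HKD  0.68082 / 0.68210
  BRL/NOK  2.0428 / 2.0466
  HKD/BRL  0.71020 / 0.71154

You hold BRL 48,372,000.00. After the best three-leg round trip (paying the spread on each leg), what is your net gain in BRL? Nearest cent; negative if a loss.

Best loop BRL → HKD → NOK → BRL:
BRL 48,372,000.00 ÷ 0.71154 (buy HKD at ask) = HKD 67,982,123.28
HKD 67,982,123.28 ÷ 0.68210 (buy NOK at ask) = NOK 99,665,918.90
NOK 99,665,918.90 ÷ 2.0466 (buy BRL at ask) = BRL 48,698,289.31

Net profit: BRL 326,289.31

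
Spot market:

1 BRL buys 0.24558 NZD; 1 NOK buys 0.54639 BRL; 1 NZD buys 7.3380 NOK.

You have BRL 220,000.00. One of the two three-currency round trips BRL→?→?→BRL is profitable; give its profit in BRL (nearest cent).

Profitable loop is BRL → NOK → NZD → BRL:
BRL 220,000.00 ÷ 0.54639 = NOK 402,642.80
NOK 402,642.80 ÷ 7.3380 = NZD 54,870.92
NZD 54,870.92 ÷ 0.24558 = BRL 223,433.99
Profit = BRL 223,433.99 − BRL 220,000.00

Profit: BRL 3,433.99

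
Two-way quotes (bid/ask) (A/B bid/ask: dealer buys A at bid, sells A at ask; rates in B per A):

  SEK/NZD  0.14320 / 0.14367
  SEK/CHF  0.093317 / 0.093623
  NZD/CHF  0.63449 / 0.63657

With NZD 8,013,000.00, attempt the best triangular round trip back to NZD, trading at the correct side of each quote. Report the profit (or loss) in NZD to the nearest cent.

Net profit: NZD 163,052.13

Best loop NZD → SEK → CHF → NZD:
NZD 8,013,000.00 ÷ 0.14367 (buy SEK at ask) = SEK 55,773,647.94
SEK 55,773,647.94 × 0.093317 (sell SEK at bid) = CHF 5,204,629.51
CHF 5,204,629.51 ÷ 0.63657 (buy NZD at ask) = NZD 8,176,052.13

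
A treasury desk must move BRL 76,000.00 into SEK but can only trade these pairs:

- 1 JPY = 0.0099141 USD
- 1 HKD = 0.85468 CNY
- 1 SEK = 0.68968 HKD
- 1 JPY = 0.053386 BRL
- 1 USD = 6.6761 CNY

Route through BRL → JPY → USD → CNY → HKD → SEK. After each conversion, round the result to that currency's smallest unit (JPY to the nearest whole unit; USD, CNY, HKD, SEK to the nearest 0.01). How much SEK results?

BRL 76,000.00 ÷ 0.053386 = JPY 1,423,594
JPY 1,423,594 × 0.0099141 = USD 14,113.65
USD 14,113.65 × 6.6761 = CNY 94,224.14
CNY 94,224.14 ÷ 0.85468 = HKD 110,244.93
HKD 110,244.93 ÷ 0.68968 = SEK 159,849.39

SEK 159,849.39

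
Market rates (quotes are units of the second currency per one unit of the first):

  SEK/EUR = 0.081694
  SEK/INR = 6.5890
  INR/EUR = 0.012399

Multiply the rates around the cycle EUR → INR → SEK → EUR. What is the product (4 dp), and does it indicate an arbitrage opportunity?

1.0000 (no arbitrage)

Around EUR → INR → SEK → EUR: 1 ÷ 0.012399 ÷ 6.5890 × 0.081694 = 0.999963
Product ≈ 1 (deviation 0.004%, within rounding noise).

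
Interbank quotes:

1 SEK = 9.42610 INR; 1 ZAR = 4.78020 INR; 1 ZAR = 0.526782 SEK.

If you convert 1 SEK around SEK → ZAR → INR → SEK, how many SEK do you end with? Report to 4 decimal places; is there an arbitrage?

0.9627 (arbitrage exists)

Around SEK → ZAR → INR → SEK: 1 ÷ 0.526782 × 4.78020 ÷ 9.42610 = 0.962683
Product < 1; profitable direction is SEK → INR → ZAR → SEK.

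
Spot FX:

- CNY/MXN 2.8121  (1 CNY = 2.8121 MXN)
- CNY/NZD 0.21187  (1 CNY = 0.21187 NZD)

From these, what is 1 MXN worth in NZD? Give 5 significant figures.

1 MXN ÷ 2.8121 = 0.355606 CNY
0.355606 CNY × 0.21187 = 0.0753423 NZD

MXN/NZD = 0.075342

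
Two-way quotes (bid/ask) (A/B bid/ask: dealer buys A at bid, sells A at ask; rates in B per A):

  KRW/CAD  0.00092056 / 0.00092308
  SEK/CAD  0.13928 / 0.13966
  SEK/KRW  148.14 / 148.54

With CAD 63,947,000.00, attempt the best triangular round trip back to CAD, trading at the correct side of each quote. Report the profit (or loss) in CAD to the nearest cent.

Net profit: CAD 1,010,031.85

Best loop CAD → KRW → SEK → CAD:
CAD 63,947,000.00 ÷ 0.00092308 (buy KRW at ask) = KRW 69,275,685,748
KRW 69,275,685,748 ÷ 148.54 (buy SEK at ask) = SEK 466,377,310.81
SEK 466,377,310.81 × 0.13928 (sell SEK at bid) = CAD 64,957,031.85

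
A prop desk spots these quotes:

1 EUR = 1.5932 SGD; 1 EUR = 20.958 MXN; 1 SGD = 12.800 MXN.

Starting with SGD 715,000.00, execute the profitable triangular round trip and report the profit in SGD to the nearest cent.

Profitable loop is SGD → EUR → MXN → SGD:
SGD 715,000.00 ÷ 1.5932 = EUR 448,782.32
EUR 448,782.32 × 20.958 = MXN 9,405,579.96
MXN 9,405,579.96 ÷ 12.800 = SGD 734,810.93
Profit = SGD 734,810.93 − SGD 715,000.00

Profit: SGD 19,810.93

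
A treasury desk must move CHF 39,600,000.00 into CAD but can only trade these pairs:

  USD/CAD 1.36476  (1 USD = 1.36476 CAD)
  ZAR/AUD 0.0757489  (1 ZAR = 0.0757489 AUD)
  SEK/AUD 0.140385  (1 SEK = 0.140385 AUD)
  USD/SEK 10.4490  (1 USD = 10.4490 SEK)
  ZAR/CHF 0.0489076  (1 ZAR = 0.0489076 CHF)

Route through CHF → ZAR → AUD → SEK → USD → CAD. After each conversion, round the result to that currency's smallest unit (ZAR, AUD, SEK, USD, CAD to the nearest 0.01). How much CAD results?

CHF 39,600,000.00 ÷ 0.0489076 = ZAR 809,690,109.51
ZAR 809,690,109.51 × 0.0757489 = AUD 61,333,135.14
AUD 61,333,135.14 ÷ 0.140385 = SEK 436,892,368.42
SEK 436,892,368.42 ÷ 10.4490 = USD 41,811,883.28
USD 41,811,883.28 × 1.36476 = CAD 57,063,185.83

CAD 57,063,185.83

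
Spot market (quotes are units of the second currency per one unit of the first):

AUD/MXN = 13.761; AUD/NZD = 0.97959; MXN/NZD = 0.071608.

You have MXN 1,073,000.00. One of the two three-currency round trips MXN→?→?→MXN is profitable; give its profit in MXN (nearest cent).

Profit: MXN 6,361.49

Profitable loop is MXN → NZD → AUD → MXN:
MXN 1,073,000.00 × 0.071608 = NZD 76,835.38
NZD 76,835.38 ÷ 0.97959 = AUD 78,436.27
AUD 78,436.27 × 13.761 = MXN 1,079,361.49
Profit = MXN 1,079,361.49 − MXN 1,073,000.00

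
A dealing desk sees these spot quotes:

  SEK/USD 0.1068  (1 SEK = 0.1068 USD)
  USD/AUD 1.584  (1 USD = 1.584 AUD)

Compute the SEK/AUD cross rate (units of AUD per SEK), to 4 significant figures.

1 SEK × 0.1068 = 0.1068 USD
0.1068 USD × 1.584 = 0.169171 AUD

SEK/AUD = 0.1692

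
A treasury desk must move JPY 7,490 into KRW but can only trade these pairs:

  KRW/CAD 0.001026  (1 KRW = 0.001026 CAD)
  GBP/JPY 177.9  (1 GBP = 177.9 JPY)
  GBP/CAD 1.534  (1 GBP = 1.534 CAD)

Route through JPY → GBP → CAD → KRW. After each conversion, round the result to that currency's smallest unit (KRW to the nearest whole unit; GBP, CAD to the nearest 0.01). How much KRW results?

KRW 62,943

JPY 7,490 ÷ 177.9 = GBP 42.10
GBP 42.10 × 1.534 = CAD 64.58
CAD 64.58 ÷ 0.001026 = KRW 62,943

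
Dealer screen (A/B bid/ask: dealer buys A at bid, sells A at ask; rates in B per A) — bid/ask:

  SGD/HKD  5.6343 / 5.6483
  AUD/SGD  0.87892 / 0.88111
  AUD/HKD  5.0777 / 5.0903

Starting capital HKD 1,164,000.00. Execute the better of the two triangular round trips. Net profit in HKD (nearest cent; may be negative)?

Best loop HKD → SGD → AUD → HKD:
HKD 1,164,000.00 ÷ 5.6483 (buy SGD at ask) = SGD 206,079.71
SGD 206,079.71 ÷ 0.88111 (buy AUD at ask) = AUD 233,886.47
AUD 233,886.47 × 5.0777 (sell AUD at bid) = HKD 1,187,605.32

Net profit: HKD 23,605.32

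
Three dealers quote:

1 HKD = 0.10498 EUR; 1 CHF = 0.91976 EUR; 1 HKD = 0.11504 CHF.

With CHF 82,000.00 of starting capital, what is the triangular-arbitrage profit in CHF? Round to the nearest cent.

Profit: CHF 647.68

Profitable loop is CHF → EUR → HKD → CHF:
CHF 82,000.00 × 0.91976 = EUR 75,420.32
EUR 75,420.32 ÷ 0.10498 = HKD 718,425.60
HKD 718,425.60 × 0.11504 = CHF 82,647.68
Profit = CHF 82,647.68 − CHF 82,000.00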